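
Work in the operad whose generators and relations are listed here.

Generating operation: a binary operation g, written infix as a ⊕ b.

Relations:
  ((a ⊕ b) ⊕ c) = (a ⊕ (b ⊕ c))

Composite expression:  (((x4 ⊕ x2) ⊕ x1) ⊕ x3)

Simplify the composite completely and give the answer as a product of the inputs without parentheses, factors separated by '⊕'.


x4 ⊕ x2 ⊕ x1 ⊕ x3

Under associativity of g, the answer is the x's in reading order.
(x4 ⊕ x2) collapses to x4 ⊕ x2
((x4 ⊕ x2) ⊕ x1) collapses to x4 ⊕ x2 ⊕ x1
(((x4 ⊕ x2) ⊕ x1) ⊕ x3) collapses to x4 ⊕ x2 ⊕ x1 ⊕ x3


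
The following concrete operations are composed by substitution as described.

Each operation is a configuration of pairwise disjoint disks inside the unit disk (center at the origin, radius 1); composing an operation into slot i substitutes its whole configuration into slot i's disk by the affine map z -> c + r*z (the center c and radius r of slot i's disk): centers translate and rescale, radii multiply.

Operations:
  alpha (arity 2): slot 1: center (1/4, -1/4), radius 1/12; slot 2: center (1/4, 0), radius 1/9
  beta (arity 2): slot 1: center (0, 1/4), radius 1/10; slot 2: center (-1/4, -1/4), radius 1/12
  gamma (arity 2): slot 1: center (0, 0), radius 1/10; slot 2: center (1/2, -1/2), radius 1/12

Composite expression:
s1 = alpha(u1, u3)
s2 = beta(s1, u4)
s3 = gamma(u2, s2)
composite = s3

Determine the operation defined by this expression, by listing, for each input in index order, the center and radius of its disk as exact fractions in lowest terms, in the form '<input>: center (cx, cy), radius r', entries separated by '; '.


Affine substitution under gamma: radii multiply and u-centers shift.
u2 passes through 1 substitution, ending at center (0, 0), radius 1/10
u1 passes through 3 substitutions, ending at center (241/480, -77/160), radius 1/1440
u3 passes through 3 substitutions, ending at center (241/480, -23/48), radius 1/1080
u4 passes through 2 substitutions, ending at center (23/48, -25/48), radius 1/144

u1: center (241/480, -77/160), radius 1/1440; u2: center (0, 0), radius 1/10; u3: center (241/480, -23/48), radius 1/1080; u4: center (23/48, -25/48), radius 1/144


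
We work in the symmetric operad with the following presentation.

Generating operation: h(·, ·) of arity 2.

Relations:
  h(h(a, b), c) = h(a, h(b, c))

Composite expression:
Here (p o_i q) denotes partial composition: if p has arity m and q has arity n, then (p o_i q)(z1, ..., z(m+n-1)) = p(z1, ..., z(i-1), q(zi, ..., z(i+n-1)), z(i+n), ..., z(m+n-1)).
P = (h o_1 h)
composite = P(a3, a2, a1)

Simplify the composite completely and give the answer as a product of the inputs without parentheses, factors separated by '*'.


a3 * a2 * a1

Every regrouping of h is equal, so read the a-inputs in written order.
h(a3, a2) collapses to a3 * a2
h(h(a3, a2), a1) collapses to a3 * a2 * a1


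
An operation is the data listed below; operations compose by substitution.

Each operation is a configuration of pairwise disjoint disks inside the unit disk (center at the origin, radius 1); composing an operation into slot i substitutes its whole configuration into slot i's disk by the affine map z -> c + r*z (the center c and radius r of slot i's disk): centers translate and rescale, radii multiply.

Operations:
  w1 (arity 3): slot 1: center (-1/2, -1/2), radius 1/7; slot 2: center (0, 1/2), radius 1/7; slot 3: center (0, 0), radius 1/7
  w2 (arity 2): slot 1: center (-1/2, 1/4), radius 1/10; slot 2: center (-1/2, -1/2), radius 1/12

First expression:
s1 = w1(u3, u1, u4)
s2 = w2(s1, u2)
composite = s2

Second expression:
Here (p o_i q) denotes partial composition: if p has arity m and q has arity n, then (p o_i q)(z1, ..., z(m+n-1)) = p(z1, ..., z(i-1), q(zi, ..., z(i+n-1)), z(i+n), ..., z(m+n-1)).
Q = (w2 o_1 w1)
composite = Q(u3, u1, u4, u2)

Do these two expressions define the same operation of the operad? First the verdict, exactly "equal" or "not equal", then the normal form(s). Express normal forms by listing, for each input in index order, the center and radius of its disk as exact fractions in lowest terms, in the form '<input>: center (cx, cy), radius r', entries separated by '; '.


Normal form of the first expression: u1: center (-1/2, 3/10), radius 1/70; u2: center (-1/2, -1/2), radius 1/12; u3: center (-11/20, 1/5), radius 1/70; u4: center (-1/2, 1/4), radius 1/70
Normal form of the second expression: u1: center (-1/2, 3/10), radius 1/70; u2: center (-1/2, -1/2), radius 1/12; u3: center (-11/20, 1/5), radius 1/70; u4: center (-1/2, 1/4), radius 1/70
One common form — equal.

equal — both sides give u1: center (-1/2, 3/10), radius 1/70; u2: center (-1/2, -1/2), radius 1/12; u3: center (-11/20, 1/5), radius 1/70; u4: center (-1/2, 1/4), radius 1/70


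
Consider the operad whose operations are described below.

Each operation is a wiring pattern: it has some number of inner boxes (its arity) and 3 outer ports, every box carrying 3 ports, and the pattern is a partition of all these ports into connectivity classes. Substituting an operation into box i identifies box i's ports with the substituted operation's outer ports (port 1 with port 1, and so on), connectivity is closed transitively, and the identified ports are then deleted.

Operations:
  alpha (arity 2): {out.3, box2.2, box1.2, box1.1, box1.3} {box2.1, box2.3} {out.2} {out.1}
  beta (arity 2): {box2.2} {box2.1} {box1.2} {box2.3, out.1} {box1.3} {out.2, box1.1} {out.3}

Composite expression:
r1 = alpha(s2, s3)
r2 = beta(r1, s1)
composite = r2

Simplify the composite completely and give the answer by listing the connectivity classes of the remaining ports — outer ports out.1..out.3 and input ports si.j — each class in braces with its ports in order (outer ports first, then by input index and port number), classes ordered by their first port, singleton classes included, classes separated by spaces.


Substituting into beta glues patterns; closure does the rest.
alpha over (s2, s3) gives {out.1} {out.2} {out.3, s2.1, s2.2, s2.3, s3.2} {s3.1, s3.3}, out.j being that stage's outer ports
beta over (s2, s3, s1) gives {out.1, s1.3} {out.2} {out.3} {s1.1} {s1.2} {s2.1, s2.2, s2.3, s3.2} {s3.1, s3.3}, out.j being that stage's outer ports

{out.1, s1.3} {out.2} {out.3} {s1.1} {s1.2} {s2.1, s2.2, s2.3, s3.2} {s3.1, s3.3}


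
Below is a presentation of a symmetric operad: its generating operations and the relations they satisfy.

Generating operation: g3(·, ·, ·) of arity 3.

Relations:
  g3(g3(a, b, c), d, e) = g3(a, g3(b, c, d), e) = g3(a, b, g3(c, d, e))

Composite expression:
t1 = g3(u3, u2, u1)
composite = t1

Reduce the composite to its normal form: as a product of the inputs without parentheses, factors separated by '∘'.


All parenthesizations of g3 agree; list the u-inputs left to right.
g3(u3, u2, u1) linearizes to u3 ∘ u2 ∘ u1

u3 ∘ u2 ∘ u1


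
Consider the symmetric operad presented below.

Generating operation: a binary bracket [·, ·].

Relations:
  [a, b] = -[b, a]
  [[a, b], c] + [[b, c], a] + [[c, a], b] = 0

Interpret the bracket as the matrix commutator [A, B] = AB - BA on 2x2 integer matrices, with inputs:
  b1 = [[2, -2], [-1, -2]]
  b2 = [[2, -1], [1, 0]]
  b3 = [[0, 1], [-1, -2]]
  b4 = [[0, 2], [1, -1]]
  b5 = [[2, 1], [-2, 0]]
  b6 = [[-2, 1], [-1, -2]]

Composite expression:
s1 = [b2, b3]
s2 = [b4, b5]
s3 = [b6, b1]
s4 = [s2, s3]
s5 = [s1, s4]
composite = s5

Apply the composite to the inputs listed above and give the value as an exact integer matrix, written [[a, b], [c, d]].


[[-344, -224], [224, 344]]

[b2, b3] = [[0, 4], [4, 0]]
[b4, b5] = [[-5, -3], [4, 5]]
[b6, b1] = [[-3, -4], [-4, 3]]
[[b4, b5], [b6, b1]] = [[28, 22], [-64, -28]]
[[b2, b3], [[b4, b5], [b6, b1]]] = [[-344, -224], [224, 344]]


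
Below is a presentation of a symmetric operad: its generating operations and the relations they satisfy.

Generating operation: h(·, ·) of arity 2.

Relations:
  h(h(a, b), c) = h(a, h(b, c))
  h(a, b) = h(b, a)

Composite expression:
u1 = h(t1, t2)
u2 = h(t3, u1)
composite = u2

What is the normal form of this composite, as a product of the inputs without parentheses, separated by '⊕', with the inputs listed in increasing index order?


With h associative and commutative, the t-input set is all that matters.
h(t1, t2) linearizes to t1 ⊕ t2
h(t3, h(t1, t2)) linearizes to t3 ⊕ t1 ⊕ t2
sorting the factors by input index: t1 ⊕ t2 ⊕ t3

t1 ⊕ t2 ⊕ t3


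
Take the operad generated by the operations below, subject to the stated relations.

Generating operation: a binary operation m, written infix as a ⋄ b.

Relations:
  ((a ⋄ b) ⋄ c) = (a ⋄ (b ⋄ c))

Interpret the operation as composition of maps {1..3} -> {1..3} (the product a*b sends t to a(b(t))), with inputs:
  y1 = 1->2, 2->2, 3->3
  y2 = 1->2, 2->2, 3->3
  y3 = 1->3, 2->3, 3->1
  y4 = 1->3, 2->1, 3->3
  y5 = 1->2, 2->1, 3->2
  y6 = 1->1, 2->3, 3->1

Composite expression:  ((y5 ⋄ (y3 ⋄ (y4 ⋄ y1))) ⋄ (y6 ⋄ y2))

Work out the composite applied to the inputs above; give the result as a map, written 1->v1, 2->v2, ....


(y4 ⋄ y1) = 1->1, 2->1, 3->3
(y3 ⋄ (y4 ⋄ y1)) = 1->3, 2->3, 3->1
(y5 ⋄ (y3 ⋄ (y4 ⋄ y1))) = 1->2, 2->2, 3->2
(y6 ⋄ y2) = 1->3, 2->3, 3->1
((y5 ⋄ (y3 ⋄ (y4 ⋄ y1))) ⋄ (y6 ⋄ y2)) = 1->2, 2->2, 3->2

1->2, 2->2, 3->2


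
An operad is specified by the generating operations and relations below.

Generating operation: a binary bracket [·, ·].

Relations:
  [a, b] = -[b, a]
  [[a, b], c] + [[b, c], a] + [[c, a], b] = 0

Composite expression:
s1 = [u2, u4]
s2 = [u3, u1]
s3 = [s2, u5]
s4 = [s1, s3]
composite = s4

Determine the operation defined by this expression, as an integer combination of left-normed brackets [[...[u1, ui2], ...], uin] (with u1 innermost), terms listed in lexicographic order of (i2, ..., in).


[[[[u1, u3], u5], u2], u4] - [[[[u1, u3], u5], u4], u2]

Left-normed coefficients sit on the u1-initial expansion words.
Composite bracket: [[u2, u4], [[u3, u1], u5]]
Under [a, b] = ab - ba we get 16 signed associative words (2^4 = 16).
Coefficients come from the u1-initial words:
  u1u3u5u2u4 (sign +1) contributes +[[[[u1, u3], u5], u2], u4]
  u1u3u5u4u2 (sign -1) contributes -[[[[u1, u3], u5], u4], u2]


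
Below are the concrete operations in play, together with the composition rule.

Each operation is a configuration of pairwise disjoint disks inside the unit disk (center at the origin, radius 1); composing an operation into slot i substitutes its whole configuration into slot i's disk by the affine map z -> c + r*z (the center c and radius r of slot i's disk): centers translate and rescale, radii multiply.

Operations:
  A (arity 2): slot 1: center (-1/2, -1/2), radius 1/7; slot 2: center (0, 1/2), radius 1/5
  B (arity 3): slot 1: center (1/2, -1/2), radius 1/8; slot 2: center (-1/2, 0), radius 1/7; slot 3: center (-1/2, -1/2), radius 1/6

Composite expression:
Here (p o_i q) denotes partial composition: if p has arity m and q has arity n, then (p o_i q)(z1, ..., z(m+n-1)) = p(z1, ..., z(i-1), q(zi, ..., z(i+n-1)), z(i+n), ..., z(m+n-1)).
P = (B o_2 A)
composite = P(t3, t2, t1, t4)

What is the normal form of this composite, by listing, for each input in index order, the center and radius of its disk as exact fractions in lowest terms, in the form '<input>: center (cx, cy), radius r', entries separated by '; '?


Each t-disk chains the slot maps above it in B; radii multiply.
input t3: composing its 1 substitution step yields center (1/2, -1/2), radius 1/8
input t2: composing its 2 substitution steps yields center (-4/7, -1/14), radius 1/49
input t1: composing its 2 substitution steps yields center (-1/2, 1/14), radius 1/35
input t4: composing its 1 substitution step yields center (-1/2, -1/2), radius 1/6

t1: center (-1/2, 1/14), radius 1/35; t2: center (-4/7, -1/14), radius 1/49; t3: center (1/2, -1/2), radius 1/8; t4: center (-1/2, -1/2), radius 1/6


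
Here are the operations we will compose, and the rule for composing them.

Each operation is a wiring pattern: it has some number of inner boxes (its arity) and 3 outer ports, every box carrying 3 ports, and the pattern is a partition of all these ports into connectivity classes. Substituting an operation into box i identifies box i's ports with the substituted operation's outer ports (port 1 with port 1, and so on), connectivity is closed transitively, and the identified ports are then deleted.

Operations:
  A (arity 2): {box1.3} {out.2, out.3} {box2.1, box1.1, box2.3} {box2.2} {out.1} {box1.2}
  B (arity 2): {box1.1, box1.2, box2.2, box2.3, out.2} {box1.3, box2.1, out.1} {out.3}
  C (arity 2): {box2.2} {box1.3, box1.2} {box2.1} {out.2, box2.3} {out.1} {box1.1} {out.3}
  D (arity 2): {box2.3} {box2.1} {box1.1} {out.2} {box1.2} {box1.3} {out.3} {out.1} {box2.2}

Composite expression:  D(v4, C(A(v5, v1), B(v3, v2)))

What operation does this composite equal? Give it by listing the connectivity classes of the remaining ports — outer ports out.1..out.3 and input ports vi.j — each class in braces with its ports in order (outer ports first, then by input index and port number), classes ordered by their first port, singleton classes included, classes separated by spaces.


After gluing at D, chains via deleted ports link the v-ports.
composing A on (v5, v1), with out.j its own outer ports: {out.1} {out.2, out.3} {v1.1, v1.3, v5.1} {v1.2} {v5.2} {v5.3}
composing B on (v3, v2), with out.j its own outer ports: {out.1, v2.1, v3.3} {out.2, v2.2, v2.3, v3.1, v3.2} {out.3}
composing C on (v5, v1, v3, v2), with out.j its own outer ports: {out.1} {out.2} {out.3} {v1.1, v1.3, v5.1} {v1.2} {v2.1, v3.3} {v2.2, v2.3, v3.1, v3.2} {v5.2} {v5.3}
composing D on (v4, v5, v1, v3, v2), with out.j its own outer ports: {out.1} {out.2} {out.3} {v1.1, v1.3, v5.1} {v1.2} {v2.1, v3.3} {v2.2, v2.3, v3.1, v3.2} {v4.1} {v4.2} {v4.3} {v5.2} {v5.3}

{out.1} {out.2} {out.3} {v1.1, v1.3, v5.1} {v1.2} {v2.1, v3.3} {v2.2, v2.3, v3.1, v3.2} {v4.1} {v4.2} {v4.3} {v5.2} {v5.3}


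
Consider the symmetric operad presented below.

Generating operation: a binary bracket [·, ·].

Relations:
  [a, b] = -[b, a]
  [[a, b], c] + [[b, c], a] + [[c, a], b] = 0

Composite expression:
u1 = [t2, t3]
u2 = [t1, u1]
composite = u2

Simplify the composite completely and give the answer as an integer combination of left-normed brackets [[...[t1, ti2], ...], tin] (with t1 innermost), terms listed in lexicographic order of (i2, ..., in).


[[t1, t2], t3] - [[t1, t3], t2]

Expand each bracket as ab - ba; the t1-initial words give the coefficients.
Composite bracket: [t1, [t2, t3]]
Under [a, b] = ab - ba we get 4 signed associative words (2^2 = 4).
Coefficients come from the t1-initial words:
  the word t1t2t3 carries sign +1 and contributes +[[t1, t2], t3]
  the word t1t3t2 carries sign -1 and contributes -[[t1, t3], t2]


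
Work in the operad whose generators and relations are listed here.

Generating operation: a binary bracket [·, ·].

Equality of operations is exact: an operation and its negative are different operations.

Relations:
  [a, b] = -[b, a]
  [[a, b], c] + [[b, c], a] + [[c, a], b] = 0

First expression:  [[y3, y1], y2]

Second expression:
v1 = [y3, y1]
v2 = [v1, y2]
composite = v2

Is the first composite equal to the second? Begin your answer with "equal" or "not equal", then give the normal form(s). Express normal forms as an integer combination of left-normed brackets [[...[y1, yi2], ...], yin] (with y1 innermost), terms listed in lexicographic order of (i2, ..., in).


equal; both compose to -[[y1, y3], y2]

Reducing the first expression gives -[[y1, y3], y2]
Reducing the second expression gives -[[y1, y3], y2]
Both agree, so they are equal.


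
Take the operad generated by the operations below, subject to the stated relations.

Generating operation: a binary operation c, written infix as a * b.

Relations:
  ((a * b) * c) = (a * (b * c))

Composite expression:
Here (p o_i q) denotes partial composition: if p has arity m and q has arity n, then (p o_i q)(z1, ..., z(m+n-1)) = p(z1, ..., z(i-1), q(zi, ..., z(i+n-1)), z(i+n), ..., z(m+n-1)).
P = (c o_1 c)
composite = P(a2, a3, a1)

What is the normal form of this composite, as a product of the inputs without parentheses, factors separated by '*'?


a2 * a3 * a1

Key point: c is associative — brackets drop, the a-order remains.
(a2 * a3) reduces to a2 * a3
((a2 * a3) * a1) reduces to a2 * a3 * a1


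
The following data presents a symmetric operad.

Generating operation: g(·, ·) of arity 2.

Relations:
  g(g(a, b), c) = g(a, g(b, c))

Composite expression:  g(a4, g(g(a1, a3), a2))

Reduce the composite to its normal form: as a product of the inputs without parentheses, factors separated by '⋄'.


a4 ⋄ a1 ⋄ a3 ⋄ a2

Key point: g is associative — brackets drop, the a-order remains.
g(a1, a3) flattens to a1 ⋄ a3
g(g(a1, a3), a2) flattens to a1 ⋄ a3 ⋄ a2
g(a4, g(g(a1, a3), a2)) flattens to a4 ⋄ a1 ⋄ a3 ⋄ a2


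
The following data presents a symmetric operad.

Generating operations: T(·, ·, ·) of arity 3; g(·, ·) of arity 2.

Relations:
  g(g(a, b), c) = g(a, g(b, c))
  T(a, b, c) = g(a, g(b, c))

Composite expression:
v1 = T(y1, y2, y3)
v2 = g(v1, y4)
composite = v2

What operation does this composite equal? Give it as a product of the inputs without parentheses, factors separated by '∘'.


y1 ∘ y2 ∘ y3 ∘ y4

Key point: g is associative — brackets drop, the y-order remains.
T(y1, y2, y3) flattens to y1 ∘ y2 ∘ y3
g(T(y1, y2, y3), y4) flattens to y1 ∘ y2 ∘ y3 ∘ y4


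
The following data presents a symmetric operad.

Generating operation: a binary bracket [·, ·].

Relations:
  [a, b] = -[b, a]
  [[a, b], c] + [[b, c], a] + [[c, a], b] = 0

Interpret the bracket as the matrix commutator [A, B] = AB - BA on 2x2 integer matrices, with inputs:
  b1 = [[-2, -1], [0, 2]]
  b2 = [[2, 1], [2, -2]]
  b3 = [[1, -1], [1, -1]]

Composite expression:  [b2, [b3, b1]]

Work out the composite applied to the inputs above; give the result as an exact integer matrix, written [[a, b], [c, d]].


[b3, b1] = [[1, -6], [-4, -1]]
[b2, [b3, b1]] = [[8, -26], [20, -8]]

[[8, -26], [20, -8]]


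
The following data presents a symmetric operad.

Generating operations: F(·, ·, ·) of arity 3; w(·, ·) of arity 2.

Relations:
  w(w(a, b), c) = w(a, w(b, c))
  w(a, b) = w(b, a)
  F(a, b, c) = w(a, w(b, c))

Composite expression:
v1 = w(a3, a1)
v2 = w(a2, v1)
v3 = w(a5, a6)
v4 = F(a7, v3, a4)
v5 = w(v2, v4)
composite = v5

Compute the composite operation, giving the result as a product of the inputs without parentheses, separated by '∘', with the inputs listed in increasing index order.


Reordering under w is free, so list the a-inputs canonically.
w(a3, a1) spells out as a3 ∘ a1
w(a2, w(a3, a1)) spells out as a2 ∘ a3 ∘ a1
w(a5, a6) spells out as a5 ∘ a6
F(a7, w(a5, a6), a4) spells out as a7 ∘ a5 ∘ a6 ∘ a4
w(w(a2, w(a3, a1)), F(a7, w(a5, a6), a4)) spells out as a2 ∘ a3 ∘ a1 ∘ a7 ∘ a5 ∘ a6 ∘ a4
putting the inputs in ascending order: a1 ∘ a2 ∘ a3 ∘ a4 ∘ a5 ∘ a6 ∘ a7

a1 ∘ a2 ∘ a3 ∘ a4 ∘ a5 ∘ a6 ∘ a7


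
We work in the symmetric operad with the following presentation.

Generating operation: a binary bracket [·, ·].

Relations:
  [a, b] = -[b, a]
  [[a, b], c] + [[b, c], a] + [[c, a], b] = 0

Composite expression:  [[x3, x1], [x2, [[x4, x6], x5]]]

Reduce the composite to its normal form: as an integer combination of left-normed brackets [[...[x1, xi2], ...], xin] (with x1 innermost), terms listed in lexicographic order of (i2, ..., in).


-[[[[[x1, x3], x2], x4], x6], x5] + [[[[[x1, x3], x2], x5], x4], x6] - [[[[[x1, x3], x2], x5], x6], x4] + [[[[[x1, x3], x2], x6], x4], x5] + [[[[[x1, x3], x4], x6], x5], x2] - [[[[[x1, x3], x5], x4], x6], x2] + [[[[[x1, x3], x5], x6], x4], x2] - [[[[[x1, x3], x6], x4], x5], x2]

Expand each bracket as ab - ba; the x1-initial words give the coefficients.
Composite bracket: [[x3, x1], [x2, [[x4, x6], x5]]]
Full expansion: 32 signed words from ab - ba (2^5 = 32).
Collect the words opening with x1:
  the word x1x3x2x4x6x5 carries sign -1 and contributes -[[[[[x1, x3], x2], x4], x6], x5]
  the word x1x3x2x5x4x6 carries sign +1 and contributes +[[[[[x1, x3], x2], x5], x4], x6]
  the word x1x3x2x5x6x4 carries sign -1 and contributes -[[[[[x1, x3], x2], x5], x6], x4]
  the word x1x3x2x6x4x5 carries sign +1 and contributes +[[[[[x1, x3], x2], x6], x4], x5]
  the word x1x3x4x6x5x2 carries sign +1 and contributes +[[[[[x1, x3], x4], x6], x5], x2]
  the word x1x3x5x4x6x2 carries sign -1 and contributes -[[[[[x1, x3], x5], x4], x6], x2]
  the word x1x3x5x6x4x2 carries sign +1 and contributes +[[[[[x1, x3], x5], x6], x4], x2]
  the word x1x3x6x4x5x2 carries sign -1 and contributes -[[[[[x1, x3], x6], x4], x5], x2]


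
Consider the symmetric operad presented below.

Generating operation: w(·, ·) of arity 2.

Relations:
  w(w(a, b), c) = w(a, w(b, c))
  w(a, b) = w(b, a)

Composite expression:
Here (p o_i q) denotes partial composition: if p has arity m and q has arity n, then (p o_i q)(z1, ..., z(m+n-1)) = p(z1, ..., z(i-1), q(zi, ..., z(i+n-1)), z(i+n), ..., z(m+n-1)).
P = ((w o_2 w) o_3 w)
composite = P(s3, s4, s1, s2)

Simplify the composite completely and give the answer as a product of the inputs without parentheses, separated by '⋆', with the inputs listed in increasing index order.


Reordering under w is free, so list the s-inputs canonically.
w(s1, s2) unparenthesizes to s1 ⋆ s2
w(s4, w(s1, s2)) unparenthesizes to s4 ⋆ s1 ⋆ s2
w(s3, w(s4, w(s1, s2))) unparenthesizes to s3 ⋆ s4 ⋆ s1 ⋆ s2
sorting the factors by input index: s1 ⋆ s2 ⋆ s3 ⋆ s4

s1 ⋆ s2 ⋆ s3 ⋆ s4


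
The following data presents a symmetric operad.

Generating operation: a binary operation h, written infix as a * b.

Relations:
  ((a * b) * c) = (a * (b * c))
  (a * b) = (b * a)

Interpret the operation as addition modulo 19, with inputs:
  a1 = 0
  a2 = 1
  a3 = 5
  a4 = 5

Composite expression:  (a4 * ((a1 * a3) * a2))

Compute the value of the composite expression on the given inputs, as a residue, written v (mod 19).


11 (mod 19)

(a1 * a3) = 5
((a1 * a3) * a2) = 6
(a4 * ((a1 * a3) * a2)) = 11


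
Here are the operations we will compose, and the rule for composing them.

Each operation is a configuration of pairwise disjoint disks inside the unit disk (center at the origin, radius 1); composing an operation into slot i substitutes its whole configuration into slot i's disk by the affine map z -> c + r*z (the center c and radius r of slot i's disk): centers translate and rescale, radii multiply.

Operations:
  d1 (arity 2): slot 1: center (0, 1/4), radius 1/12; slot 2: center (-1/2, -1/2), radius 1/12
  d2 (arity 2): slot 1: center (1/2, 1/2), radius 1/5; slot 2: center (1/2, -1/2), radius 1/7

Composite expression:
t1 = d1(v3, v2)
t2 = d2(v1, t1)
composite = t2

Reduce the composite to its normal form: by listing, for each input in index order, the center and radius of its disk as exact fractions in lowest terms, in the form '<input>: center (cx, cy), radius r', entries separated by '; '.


v1: center (1/2, 1/2), radius 1/5; v2: center (3/7, -4/7), radius 1/84; v3: center (1/2, -13/28), radius 1/84

Each v-disk chains the slot maps above it in d2; radii multiply.
input v1: applying the 1 nested substitution gives center (1/2, 1/2), radius 1/5
input v3: applying the 2 nested substitutions gives center (1/2, -13/28), radius 1/84
input v2: applying the 2 nested substitutions gives center (3/7, -4/7), radius 1/84


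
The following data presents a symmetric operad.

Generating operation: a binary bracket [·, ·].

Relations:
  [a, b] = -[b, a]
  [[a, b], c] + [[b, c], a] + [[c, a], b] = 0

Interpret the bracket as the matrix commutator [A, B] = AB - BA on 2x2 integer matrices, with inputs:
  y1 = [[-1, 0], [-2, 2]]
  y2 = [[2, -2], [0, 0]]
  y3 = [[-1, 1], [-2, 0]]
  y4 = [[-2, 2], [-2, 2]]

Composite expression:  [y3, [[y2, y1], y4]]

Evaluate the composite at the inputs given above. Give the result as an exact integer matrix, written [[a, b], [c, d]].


[[-16, 0], [-16, 16]]

[y2, y1] = [[4, -6], [4, -4]]
[[y2, y1], y4] = [[4, -8], [0, -4]]
[y3, [[y2, y1], y4]] = [[-16, 0], [-16, 16]]


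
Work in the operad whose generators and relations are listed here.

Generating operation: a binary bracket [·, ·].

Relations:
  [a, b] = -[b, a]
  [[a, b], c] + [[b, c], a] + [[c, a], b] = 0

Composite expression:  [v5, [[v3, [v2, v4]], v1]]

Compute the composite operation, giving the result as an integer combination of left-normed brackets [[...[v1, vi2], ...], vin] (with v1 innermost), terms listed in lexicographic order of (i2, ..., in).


Antisymmetry and Jacobi reduce to v1-anchored left-normed brackets.
Composite bracket: [v5, [[v3, [v2, v4]], v1]]
Applying ab - ba throughout gives 16 signed words (2^4 = 16).
The v1-initial words carry the normal form:
  v1v2v4v3v5 (sign -1) contributes -[[[[v1, v2], v4], v3], v5]
  v1v3v2v4v5 (sign +1) contributes +[[[[v1, v3], v2], v4], v5]
  v1v3v4v2v5 (sign -1) contributes -[[[[v1, v3], v4], v2], v5]
  v1v4v2v3v5 (sign +1) contributes +[[[[v1, v4], v2], v3], v5]

-[[[[v1, v2], v4], v3], v5] + [[[[v1, v3], v2], v4], v5] - [[[[v1, v3], v4], v2], v5] + [[[[v1, v4], v2], v3], v5]


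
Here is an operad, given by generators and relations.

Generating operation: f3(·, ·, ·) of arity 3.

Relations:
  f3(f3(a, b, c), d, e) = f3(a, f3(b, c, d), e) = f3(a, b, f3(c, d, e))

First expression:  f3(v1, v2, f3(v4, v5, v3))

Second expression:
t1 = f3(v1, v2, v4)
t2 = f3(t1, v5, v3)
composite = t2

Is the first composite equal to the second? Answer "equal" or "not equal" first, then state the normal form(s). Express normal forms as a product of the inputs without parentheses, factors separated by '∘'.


equal; the common form is v1 ∘ v2 ∘ v4 ∘ v5 ∘ v3

In normal form, the first expression is v1 ∘ v2 ∘ v4 ∘ v5 ∘ v3
In normal form, the second expression is v1 ∘ v2 ∘ v4 ∘ v5 ∘ v3
Same normal form: equal.


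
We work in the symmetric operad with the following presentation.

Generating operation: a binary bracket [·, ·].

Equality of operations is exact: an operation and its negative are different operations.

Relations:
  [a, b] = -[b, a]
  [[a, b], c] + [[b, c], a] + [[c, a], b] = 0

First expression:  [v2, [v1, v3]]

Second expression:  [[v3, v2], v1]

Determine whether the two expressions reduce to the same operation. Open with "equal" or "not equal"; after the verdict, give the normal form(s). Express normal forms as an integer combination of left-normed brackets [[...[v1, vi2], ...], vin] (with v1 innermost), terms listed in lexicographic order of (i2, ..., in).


not equal; the first gives -[[v1, v3], v2] and the second [[v1, v2], v3] - [[v1, v3], v2]

Normal form of the first expression: -[[v1, v3], v2]
Normal form of the second expression: [[v1, v2], v3] - [[v1, v3], v2]
Distinct normal forms: not equal.


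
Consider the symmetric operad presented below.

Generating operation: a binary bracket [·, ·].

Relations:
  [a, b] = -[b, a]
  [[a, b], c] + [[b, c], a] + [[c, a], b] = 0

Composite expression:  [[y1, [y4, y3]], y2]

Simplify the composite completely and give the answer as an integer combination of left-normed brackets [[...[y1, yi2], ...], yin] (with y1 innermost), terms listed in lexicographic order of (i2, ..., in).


-[[[y1, y3], y4], y2] + [[[y1, y4], y3], y2]

Skip Jacobi rewriting: expand, keep y1-initial words, read off terms.
Composite bracket: [[y1, [y4, y3]], y2]
The bracket unfolds into 8 signed words via [a, b] = ab - ba (2^3 = 8).
Collect the words opening with y1:
  word y1y3y4y2 has sign -1, contributing -[[[y1, y3], y4], y2]
  word y1y4y3y2 has sign +1, contributing +[[[y1, y4], y3], y2]


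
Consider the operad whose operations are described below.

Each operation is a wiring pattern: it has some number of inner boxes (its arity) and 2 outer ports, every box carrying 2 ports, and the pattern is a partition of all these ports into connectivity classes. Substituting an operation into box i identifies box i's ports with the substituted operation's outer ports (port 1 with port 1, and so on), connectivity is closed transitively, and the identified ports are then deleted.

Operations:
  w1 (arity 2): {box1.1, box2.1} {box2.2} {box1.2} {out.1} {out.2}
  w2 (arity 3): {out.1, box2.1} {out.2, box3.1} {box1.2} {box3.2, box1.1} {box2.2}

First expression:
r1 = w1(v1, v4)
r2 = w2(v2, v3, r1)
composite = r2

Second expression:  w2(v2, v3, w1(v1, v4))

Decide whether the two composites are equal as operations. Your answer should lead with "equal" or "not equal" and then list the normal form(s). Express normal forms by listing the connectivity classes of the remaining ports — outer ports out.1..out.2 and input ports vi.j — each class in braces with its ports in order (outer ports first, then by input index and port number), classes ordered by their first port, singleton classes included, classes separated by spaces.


equal; both compose to {out.1, v3.1} {out.2} {v1.1, v4.1} {v1.2} {v2.1} {v2.2} {v3.2} {v4.2}

The first composite normalizes to {out.1, v3.1} {out.2} {v1.1, v4.1} {v1.2} {v2.1} {v2.2} {v3.2} {v4.2}
The second composite normalizes to {out.1, v3.1} {out.2} {v1.1, v4.1} {v1.2} {v2.1} {v2.2} {v3.2} {v4.2}
Identical normal forms: equal.


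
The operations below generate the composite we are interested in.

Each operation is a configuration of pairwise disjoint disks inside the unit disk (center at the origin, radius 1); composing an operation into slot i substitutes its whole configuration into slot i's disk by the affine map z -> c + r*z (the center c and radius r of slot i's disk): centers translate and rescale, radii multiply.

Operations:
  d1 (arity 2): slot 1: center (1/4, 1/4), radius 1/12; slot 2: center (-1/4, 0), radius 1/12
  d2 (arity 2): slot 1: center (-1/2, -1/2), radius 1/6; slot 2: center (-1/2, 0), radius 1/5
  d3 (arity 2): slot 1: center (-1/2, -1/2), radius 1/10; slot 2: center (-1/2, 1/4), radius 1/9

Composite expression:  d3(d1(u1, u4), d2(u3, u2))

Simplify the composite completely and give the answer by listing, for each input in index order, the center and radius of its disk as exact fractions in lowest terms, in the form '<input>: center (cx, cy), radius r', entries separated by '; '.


u1: center (-19/40, -19/40), radius 1/120; u2: center (-5/9, 1/4), radius 1/45; u3: center (-5/9, 7/36), radius 1/54; u4: center (-21/40, -1/2), radius 1/120

Nesting under d3 composes maps z -> c + r*z down each u-path.
tracing u1 down its 2-map path: center (-19/40, -19/40), radius 1/120
tracing u4 down its 2-map path: center (-21/40, -1/2), radius 1/120
tracing u3 down its 2-map path: center (-5/9, 7/36), radius 1/54
tracing u2 down its 2-map path: center (-5/9, 1/4), radius 1/45


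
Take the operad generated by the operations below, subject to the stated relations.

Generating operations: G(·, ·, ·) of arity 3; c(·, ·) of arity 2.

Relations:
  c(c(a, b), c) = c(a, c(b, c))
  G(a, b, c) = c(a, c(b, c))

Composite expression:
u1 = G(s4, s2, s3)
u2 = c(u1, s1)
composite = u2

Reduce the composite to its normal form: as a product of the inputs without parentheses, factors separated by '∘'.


s4 ∘ s2 ∘ s3 ∘ s1

Key point: c is associative — brackets drop, the s-order remains.
G(s4, s2, s3) unparenthesizes to s4 ∘ s2 ∘ s3
c(G(s4, s2, s3), s1) unparenthesizes to s4 ∘ s2 ∘ s3 ∘ s1


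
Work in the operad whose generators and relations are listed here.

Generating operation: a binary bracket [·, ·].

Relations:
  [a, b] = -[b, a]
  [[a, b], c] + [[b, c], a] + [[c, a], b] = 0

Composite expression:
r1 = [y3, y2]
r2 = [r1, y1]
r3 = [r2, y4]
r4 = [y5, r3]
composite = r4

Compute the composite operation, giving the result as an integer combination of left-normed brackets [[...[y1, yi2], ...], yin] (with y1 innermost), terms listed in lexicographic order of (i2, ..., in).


-[[[[y1, y2], y3], y4], y5] + [[[[y1, y3], y2], y4], y5]

Skip Jacobi rewriting: expand, keep y1-initial words, read off terms.
Composite bracket: [y5, [[[y3, y2], y1], y4]]
The bracket unfolds into 16 signed words via [a, b] = ab - ba (2^4 = 16).
Keep just the words that open with y1:
  y1y2y3y4y5 appears with sign -1, giving the term -[[[[y1, y2], y3], y4], y5]
  y1y3y2y4y5 appears with sign +1, giving the term +[[[[y1, y3], y2], y4], y5]


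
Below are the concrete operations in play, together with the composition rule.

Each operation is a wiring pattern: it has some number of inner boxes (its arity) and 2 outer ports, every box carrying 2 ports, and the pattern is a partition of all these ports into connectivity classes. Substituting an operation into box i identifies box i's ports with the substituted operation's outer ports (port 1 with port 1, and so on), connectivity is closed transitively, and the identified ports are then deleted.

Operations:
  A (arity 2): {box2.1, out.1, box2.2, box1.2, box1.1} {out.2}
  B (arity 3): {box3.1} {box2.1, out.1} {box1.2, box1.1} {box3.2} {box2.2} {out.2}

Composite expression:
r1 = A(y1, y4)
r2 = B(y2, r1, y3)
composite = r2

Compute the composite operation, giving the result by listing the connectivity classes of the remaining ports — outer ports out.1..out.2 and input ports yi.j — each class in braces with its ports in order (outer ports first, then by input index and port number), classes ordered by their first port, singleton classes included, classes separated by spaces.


{out.1, y1.1, y1.2, y4.1, y4.2} {out.2} {y2.1, y2.2} {y3.1} {y3.2}

Two ports join when wires chain via B-identified ports.
composing A on (y1, y4), with out.j its own outer ports: {out.1, y1.1, y1.2, y4.1, y4.2} {out.2}
composing B on (y2, y1, y4, y3), with out.j its own outer ports: {out.1, y1.1, y1.2, y4.1, y4.2} {out.2} {y2.1, y2.2} {y3.1} {y3.2}


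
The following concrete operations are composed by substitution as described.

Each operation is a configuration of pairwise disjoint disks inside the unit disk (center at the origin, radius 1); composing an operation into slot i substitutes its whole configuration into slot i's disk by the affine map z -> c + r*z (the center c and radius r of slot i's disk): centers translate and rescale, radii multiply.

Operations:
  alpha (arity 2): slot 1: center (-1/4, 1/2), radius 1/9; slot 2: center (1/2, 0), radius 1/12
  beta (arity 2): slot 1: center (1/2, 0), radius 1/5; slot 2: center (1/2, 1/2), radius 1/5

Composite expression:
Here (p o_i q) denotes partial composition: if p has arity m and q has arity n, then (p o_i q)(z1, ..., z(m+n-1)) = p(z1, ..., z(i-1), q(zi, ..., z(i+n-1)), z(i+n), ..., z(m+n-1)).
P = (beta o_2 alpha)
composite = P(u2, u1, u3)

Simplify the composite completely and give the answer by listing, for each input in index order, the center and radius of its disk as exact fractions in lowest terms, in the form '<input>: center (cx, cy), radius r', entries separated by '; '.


Each u-disk chains the slot maps above it in beta; radii multiply.
for u2, the 1-step affine chain lands on center (1/2, 0), radius 1/5
for u1, the 2-step affine chain lands on center (9/20, 3/5), radius 1/45
for u3, the 2-step affine chain lands on center (3/5, 1/2), radius 1/60

u1: center (9/20, 3/5), radius 1/45; u2: center (1/2, 0), radius 1/5; u3: center (3/5, 1/2), radius 1/60


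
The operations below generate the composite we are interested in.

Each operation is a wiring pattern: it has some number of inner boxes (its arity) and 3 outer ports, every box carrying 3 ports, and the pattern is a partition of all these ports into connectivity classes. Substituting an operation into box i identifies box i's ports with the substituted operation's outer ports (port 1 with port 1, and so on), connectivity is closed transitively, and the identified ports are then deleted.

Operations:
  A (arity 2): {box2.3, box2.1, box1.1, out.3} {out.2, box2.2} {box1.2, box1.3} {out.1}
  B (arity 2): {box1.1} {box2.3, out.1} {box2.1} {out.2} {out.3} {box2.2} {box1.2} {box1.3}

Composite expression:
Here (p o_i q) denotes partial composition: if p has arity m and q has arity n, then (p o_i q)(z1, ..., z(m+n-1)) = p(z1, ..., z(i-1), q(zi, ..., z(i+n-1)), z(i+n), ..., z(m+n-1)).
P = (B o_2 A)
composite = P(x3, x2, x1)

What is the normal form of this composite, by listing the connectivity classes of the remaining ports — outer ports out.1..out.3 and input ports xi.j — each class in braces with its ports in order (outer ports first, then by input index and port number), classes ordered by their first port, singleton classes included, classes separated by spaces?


{out.1, x1.1, x1.3, x2.1} {out.2} {out.3} {x1.2} {x2.2, x2.3} {x3.1} {x3.2} {x3.3}

Treat the ports identified at B as solder joints: merge, then drop.
stage A: inputs (x2, x1), connectivity {out.1} {out.2, x1.2} {out.3, x1.1, x1.3, x2.1} {x2.2, x2.3}, out.j its boundary
stage B: inputs (x3, x2, x1), connectivity {out.1, x1.1, x1.3, x2.1} {out.2} {out.3} {x1.2} {x2.2, x2.3} {x3.1} {x3.2} {x3.3}, out.j its boundary


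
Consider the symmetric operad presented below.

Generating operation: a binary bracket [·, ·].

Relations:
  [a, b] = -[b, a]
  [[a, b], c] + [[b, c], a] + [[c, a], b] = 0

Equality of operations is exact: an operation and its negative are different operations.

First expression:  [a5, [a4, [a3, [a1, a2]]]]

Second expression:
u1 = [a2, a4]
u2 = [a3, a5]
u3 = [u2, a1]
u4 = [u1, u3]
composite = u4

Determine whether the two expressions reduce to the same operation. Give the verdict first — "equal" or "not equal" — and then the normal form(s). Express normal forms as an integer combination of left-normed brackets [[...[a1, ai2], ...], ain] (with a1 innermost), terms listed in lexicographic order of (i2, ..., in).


not equal; first: -[[[[a1, a2], a3], a4], a5]; second: [[[[a1, a3], a5], a2], a4] - [[[[a1, a3], a5], a4], a2] - [[[[a1, a5], a3], a2], a4] + [[[[a1, a5], a3], a4], a2]

Reducing the first expression gives -[[[[a1, a2], a3], a4], a5]
Reducing the second expression gives [[[[a1, a3], a5], a2], a4] - [[[[a1, a3], a5], a4], a2] - [[[[a1, a5], a3], a2], a4] + [[[[a1, a5], a3], a4], a2]
Different reductions; not equal.


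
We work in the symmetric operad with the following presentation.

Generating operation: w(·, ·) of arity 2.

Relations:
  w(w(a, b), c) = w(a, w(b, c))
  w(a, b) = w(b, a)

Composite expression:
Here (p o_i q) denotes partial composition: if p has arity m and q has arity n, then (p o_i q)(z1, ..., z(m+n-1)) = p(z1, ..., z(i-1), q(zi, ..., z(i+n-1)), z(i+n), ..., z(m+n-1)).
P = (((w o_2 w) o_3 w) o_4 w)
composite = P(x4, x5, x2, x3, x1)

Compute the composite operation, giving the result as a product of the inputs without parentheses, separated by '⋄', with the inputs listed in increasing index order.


Any arrangement under w is one operation, so sort the x-inputs.
w(x3, x1) linearizes to x3 ⋄ x1
w(x2, w(x3, x1)) linearizes to x2 ⋄ x3 ⋄ x1
w(x5, w(x2, w(x3, x1))) linearizes to x5 ⋄ x2 ⋄ x3 ⋄ x1
w(x4, w(x5, w(x2, w(x3, x1)))) linearizes to x4 ⋄ x5 ⋄ x2 ⋄ x3 ⋄ x1
sorting the factors by input index: x1 ⋄ x2 ⋄ x3 ⋄ x4 ⋄ x5

x1 ⋄ x2 ⋄ x3 ⋄ x4 ⋄ x5


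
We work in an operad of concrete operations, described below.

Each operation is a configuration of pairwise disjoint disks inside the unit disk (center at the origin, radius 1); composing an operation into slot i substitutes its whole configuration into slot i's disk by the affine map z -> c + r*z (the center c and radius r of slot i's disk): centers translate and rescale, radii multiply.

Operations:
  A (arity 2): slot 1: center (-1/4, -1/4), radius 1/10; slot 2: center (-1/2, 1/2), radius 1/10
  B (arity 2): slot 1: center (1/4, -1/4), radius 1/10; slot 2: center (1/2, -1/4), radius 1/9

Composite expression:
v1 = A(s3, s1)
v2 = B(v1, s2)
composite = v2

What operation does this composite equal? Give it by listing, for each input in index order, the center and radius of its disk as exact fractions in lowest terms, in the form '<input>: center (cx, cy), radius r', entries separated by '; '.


s1: center (1/5, -1/5), radius 1/100; s2: center (1/2, -1/4), radius 1/9; s3: center (9/40, -11/40), radius 1/100

Nesting under B composes maps z -> c + r*z down each s-path.
input s3: applying the 2 nested substitutions gives center (9/40, -11/40), radius 1/100
input s1: applying the 2 nested substitutions gives center (1/5, -1/5), radius 1/100
input s2: applying the 1 nested substitution gives center (1/2, -1/4), radius 1/9
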